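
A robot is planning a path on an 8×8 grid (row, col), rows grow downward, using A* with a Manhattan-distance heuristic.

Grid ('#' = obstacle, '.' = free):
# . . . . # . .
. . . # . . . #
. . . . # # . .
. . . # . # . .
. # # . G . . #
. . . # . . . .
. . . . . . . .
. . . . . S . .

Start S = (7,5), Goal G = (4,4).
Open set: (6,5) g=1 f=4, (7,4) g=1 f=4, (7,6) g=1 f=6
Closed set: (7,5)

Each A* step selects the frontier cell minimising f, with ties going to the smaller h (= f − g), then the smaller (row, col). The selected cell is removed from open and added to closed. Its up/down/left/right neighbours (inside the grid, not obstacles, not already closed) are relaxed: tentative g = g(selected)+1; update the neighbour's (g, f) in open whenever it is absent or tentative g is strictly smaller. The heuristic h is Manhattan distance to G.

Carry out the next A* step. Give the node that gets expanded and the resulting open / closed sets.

expanded=(6,5); open=[(5,5) g=2 f=4, (6,4) g=2 f=4, (6,6) g=2 f=6, (7,4) g=1 f=4, (7,6) g=1 f=6]; closed=[(6,5), (7,5)]

step 1: expand (6,5) (f=4, h=3) → closed; open now [(5,5) g=2 f=4, (6,4) g=2 f=4, (6,6) g=2 f=6, (7,4) g=1 f=4, (7,6) g=1 f=6]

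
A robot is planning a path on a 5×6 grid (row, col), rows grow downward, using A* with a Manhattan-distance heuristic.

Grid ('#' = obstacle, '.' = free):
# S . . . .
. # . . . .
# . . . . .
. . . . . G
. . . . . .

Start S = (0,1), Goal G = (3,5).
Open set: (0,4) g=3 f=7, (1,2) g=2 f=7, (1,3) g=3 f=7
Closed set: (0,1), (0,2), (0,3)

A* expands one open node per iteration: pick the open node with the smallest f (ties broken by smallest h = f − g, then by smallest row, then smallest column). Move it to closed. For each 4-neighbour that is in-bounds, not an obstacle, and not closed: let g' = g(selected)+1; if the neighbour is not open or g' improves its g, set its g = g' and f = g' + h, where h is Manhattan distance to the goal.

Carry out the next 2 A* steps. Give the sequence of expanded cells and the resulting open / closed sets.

order=[(0,4) → (0,5)]; open=[(1,2) g=2 f=7, (1,3) g=3 f=7, (1,4) g=4 f=7, (1,5) g=5 f=7]; closed=[(0,1), (0,2), (0,3), (0,4), (0,5)]

step 1: expand (0,4) (f=7, h=4) → closed; open now [(0,5) g=4 f=7, (1,2) g=2 f=7, (1,3) g=3 f=7, (1,4) g=4 f=7]
step 2: expand (0,5) (f=7, h=3) → closed; open now [(1,2) g=2 f=7, (1,3) g=3 f=7, (1,4) g=4 f=7, (1,5) g=5 f=7]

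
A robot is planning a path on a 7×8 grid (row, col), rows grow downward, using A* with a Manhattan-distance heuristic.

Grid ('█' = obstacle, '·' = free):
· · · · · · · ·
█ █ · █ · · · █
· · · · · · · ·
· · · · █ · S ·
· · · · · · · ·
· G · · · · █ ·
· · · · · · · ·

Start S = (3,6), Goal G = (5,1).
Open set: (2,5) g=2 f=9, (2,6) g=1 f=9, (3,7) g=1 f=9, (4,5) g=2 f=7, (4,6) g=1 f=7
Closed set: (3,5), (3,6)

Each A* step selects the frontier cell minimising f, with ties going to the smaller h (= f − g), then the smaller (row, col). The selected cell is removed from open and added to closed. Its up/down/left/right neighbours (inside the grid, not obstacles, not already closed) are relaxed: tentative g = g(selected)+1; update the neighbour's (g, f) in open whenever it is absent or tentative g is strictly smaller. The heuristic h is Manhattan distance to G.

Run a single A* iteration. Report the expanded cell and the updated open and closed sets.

expanded=(4,5); open=[(2,5) g=2 f=9, (2,6) g=1 f=9, (3,7) g=1 f=9, (4,4) g=3 f=7, (4,6) g=1 f=7, (5,5) g=3 f=7]; closed=[(3,5), (3,6), (4,5)]

step 1: expand (4,5) (f=7, h=5) → closed; open now [(2,5) g=2 f=9, (2,6) g=1 f=9, (3,7) g=1 f=9, (4,4) g=3 f=7, (4,6) g=1 f=7, (5,5) g=3 f=7]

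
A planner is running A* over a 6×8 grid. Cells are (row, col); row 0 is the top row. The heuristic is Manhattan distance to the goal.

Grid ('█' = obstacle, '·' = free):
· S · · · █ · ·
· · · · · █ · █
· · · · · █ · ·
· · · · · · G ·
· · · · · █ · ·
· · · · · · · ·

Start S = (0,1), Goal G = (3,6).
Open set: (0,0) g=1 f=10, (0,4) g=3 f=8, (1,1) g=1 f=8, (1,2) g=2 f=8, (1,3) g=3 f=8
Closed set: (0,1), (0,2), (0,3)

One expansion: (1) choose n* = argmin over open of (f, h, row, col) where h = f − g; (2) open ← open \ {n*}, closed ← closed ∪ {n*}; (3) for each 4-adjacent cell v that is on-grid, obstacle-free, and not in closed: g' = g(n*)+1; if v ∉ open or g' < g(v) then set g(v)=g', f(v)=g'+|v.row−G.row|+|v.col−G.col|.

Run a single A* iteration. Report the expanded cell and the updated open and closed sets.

expanded=(0,4); open=[(0,0) g=1 f=10, (1,1) g=1 f=8, (1,2) g=2 f=8, (1,3) g=3 f=8, (1,4) g=4 f=8]; closed=[(0,1), (0,2), (0,3), (0,4)]

step 1: expand (0,4) (f=8, h=5) → closed; open now [(0,0) g=1 f=10, (1,1) g=1 f=8, (1,2) g=2 f=8, (1,3) g=3 f=8, (1,4) g=4 f=8]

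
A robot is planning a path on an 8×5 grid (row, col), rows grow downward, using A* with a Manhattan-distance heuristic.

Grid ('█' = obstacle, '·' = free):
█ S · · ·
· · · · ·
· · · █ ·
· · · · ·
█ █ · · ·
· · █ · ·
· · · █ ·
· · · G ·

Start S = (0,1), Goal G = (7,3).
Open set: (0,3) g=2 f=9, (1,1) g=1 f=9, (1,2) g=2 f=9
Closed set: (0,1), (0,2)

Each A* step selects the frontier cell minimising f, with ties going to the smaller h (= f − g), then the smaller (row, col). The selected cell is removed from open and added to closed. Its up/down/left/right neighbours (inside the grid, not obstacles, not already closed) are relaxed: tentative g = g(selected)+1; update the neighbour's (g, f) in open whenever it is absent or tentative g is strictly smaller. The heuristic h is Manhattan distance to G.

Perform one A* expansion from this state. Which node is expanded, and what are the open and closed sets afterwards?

step 1: expand (0,3) (f=9, h=7) → closed; open now [(0,4) g=3 f=11, (1,1) g=1 f=9, (1,2) g=2 f=9, (1,3) g=3 f=9]

expanded=(0,3); open=[(0,4) g=3 f=11, (1,1) g=1 f=9, (1,2) g=2 f=9, (1,3) g=3 f=9]; closed=[(0,1), (0,2), (0,3)]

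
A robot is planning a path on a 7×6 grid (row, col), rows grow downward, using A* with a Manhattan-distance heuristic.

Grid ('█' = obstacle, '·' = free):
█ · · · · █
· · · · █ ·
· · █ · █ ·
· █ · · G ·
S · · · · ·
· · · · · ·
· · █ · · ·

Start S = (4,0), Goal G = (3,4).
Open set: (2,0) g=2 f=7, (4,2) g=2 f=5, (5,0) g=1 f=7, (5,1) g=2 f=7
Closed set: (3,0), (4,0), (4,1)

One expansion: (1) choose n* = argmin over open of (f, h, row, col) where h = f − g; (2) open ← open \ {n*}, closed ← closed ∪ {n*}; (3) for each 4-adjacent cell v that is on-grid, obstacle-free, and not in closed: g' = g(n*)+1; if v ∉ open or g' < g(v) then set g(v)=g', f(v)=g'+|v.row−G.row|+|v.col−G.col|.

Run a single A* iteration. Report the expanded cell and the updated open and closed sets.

expanded=(4,2); open=[(2,0) g=2 f=7, (3,2) g=3 f=5, (4,3) g=3 f=5, (5,0) g=1 f=7, (5,1) g=2 f=7, (5,2) g=3 f=7]; closed=[(3,0), (4,0), (4,1), (4,2)]

step 1: expand (4,2) (f=5, h=3) → closed; open now [(2,0) g=2 f=7, (3,2) g=3 f=5, (4,3) g=3 f=5, (5,0) g=1 f=7, (5,1) g=2 f=7, (5,2) g=3 f=7]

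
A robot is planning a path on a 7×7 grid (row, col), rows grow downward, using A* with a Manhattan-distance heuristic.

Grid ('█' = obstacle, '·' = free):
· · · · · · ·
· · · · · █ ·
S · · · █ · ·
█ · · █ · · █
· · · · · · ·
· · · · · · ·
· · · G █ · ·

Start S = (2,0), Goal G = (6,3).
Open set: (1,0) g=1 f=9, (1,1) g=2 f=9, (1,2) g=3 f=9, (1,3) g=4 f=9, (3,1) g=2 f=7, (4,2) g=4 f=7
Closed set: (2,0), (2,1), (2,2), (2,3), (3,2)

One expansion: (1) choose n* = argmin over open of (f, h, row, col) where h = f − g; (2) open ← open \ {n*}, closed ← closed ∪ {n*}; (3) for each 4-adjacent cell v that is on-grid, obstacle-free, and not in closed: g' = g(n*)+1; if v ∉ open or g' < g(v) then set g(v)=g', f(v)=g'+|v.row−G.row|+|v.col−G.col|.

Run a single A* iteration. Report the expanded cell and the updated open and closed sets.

expanded=(4,2); open=[(1,0) g=1 f=9, (1,1) g=2 f=9, (1,2) g=3 f=9, (1,3) g=4 f=9, (3,1) g=2 f=7, (4,1) g=5 f=9, (4,3) g=5 f=7, (5,2) g=5 f=7]; closed=[(2,0), (2,1), (2,2), (2,3), (3,2), (4,2)]

step 1: expand (4,2) (f=7, h=3) → closed; open now [(1,0) g=1 f=9, (1,1) g=2 f=9, (1,2) g=3 f=9, (1,3) g=4 f=9, (3,1) g=2 f=7, (4,1) g=5 f=9, (4,3) g=5 f=7, (5,2) g=5 f=7]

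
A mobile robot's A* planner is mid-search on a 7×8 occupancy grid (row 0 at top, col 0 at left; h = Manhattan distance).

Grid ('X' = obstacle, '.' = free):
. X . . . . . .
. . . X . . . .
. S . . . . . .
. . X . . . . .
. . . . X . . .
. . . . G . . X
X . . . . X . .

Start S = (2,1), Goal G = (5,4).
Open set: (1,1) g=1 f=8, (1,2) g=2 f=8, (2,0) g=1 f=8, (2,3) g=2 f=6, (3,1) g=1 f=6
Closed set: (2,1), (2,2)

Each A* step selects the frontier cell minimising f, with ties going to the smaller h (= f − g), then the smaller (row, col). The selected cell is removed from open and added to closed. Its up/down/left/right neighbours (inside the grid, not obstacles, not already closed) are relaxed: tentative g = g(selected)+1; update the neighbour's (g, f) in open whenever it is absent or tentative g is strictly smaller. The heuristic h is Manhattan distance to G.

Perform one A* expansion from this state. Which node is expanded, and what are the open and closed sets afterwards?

expanded=(2,3); open=[(1,1) g=1 f=8, (1,2) g=2 f=8, (2,0) g=1 f=8, (2,4) g=3 f=6, (3,1) g=1 f=6, (3,3) g=3 f=6]; closed=[(2,1), (2,2), (2,3)]

step 1: expand (2,3) (f=6, h=4) → closed; open now [(1,1) g=1 f=8, (1,2) g=2 f=8, (2,0) g=1 f=8, (2,4) g=3 f=6, (3,1) g=1 f=6, (3,3) g=3 f=6]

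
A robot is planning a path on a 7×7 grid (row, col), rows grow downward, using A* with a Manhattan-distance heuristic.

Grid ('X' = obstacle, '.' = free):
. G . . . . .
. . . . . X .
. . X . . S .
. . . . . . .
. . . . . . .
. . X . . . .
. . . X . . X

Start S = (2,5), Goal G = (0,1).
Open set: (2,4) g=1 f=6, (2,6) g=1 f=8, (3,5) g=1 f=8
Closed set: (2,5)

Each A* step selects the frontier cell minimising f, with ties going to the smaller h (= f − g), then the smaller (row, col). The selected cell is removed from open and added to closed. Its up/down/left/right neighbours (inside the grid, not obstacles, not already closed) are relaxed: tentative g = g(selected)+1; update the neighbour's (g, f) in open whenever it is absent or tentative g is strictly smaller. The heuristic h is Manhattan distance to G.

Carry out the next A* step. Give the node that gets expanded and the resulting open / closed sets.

step 1: expand (2,4) (f=6, h=5) → closed; open now [(1,4) g=2 f=6, (2,3) g=2 f=6, (2,6) g=1 f=8, (3,4) g=2 f=8, (3,5) g=1 f=8]

expanded=(2,4); open=[(1,4) g=2 f=6, (2,3) g=2 f=6, (2,6) g=1 f=8, (3,4) g=2 f=8, (3,5) g=1 f=8]; closed=[(2,4), (2,5)]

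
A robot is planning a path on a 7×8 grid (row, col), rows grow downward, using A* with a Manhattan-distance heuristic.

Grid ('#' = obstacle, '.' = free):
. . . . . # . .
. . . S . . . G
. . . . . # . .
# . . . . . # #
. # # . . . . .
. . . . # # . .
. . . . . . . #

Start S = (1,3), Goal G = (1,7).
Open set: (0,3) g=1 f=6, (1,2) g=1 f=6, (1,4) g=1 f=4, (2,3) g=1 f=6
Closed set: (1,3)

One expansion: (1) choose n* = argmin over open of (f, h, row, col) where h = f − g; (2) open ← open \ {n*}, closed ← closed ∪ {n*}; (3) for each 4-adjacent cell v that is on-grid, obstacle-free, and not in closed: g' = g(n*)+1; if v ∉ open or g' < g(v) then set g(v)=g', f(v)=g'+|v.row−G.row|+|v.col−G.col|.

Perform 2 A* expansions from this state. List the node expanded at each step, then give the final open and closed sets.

step 1: expand (1,4) (f=4, h=3) → closed; open now [(0,3) g=1 f=6, (0,4) g=2 f=6, (1,2) g=1 f=6, (1,5) g=2 f=4, (2,3) g=1 f=6, (2,4) g=2 f=6]
step 2: expand (1,5) (f=4, h=2) → closed; open now [(0,3) g=1 f=6, (0,4) g=2 f=6, (1,2) g=1 f=6, (1,6) g=3 f=4, (2,3) g=1 f=6, (2,4) g=2 f=6]

order=[(1,4) → (1,5)]; open=[(0,3) g=1 f=6, (0,4) g=2 f=6, (1,2) g=1 f=6, (1,6) g=3 f=4, (2,3) g=1 f=6, (2,4) g=2 f=6]; closed=[(1,3), (1,4), (1,5)]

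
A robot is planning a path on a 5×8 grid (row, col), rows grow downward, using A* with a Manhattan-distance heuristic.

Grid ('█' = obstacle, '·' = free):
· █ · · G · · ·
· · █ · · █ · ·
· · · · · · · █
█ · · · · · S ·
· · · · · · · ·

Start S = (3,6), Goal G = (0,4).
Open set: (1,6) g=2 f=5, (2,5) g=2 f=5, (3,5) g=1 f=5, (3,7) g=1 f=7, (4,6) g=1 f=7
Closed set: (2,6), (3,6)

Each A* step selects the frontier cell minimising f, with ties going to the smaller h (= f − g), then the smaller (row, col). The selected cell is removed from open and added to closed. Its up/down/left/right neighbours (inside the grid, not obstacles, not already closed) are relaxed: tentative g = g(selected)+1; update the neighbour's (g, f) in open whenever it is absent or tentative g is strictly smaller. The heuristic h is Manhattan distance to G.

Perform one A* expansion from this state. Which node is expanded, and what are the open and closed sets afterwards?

expanded=(1,6); open=[(0,6) g=3 f=5, (1,7) g=3 f=7, (2,5) g=2 f=5, (3,5) g=1 f=5, (3,7) g=1 f=7, (4,6) g=1 f=7]; closed=[(1,6), (2,6), (3,6)]

step 1: expand (1,6) (f=5, h=3) → closed; open now [(0,6) g=3 f=5, (1,7) g=3 f=7, (2,5) g=2 f=5, (3,5) g=1 f=5, (3,7) g=1 f=7, (4,6) g=1 f=7]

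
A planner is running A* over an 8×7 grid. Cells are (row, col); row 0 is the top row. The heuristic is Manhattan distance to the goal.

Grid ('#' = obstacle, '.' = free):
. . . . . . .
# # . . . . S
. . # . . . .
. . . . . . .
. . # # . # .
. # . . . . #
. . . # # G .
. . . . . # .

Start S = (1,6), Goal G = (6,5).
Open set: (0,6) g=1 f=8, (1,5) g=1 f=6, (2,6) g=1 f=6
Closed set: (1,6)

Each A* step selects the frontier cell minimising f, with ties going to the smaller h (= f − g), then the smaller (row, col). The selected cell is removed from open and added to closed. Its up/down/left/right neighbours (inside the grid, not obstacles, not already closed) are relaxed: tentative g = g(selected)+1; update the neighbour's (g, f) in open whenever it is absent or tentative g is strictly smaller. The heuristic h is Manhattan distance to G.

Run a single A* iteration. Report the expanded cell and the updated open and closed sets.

expanded=(1,5); open=[(0,5) g=2 f=8, (0,6) g=1 f=8, (1,4) g=2 f=8, (2,5) g=2 f=6, (2,6) g=1 f=6]; closed=[(1,5), (1,6)]

step 1: expand (1,5) (f=6, h=5) → closed; open now [(0,5) g=2 f=8, (0,6) g=1 f=8, (1,4) g=2 f=8, (2,5) g=2 f=6, (2,6) g=1 f=6]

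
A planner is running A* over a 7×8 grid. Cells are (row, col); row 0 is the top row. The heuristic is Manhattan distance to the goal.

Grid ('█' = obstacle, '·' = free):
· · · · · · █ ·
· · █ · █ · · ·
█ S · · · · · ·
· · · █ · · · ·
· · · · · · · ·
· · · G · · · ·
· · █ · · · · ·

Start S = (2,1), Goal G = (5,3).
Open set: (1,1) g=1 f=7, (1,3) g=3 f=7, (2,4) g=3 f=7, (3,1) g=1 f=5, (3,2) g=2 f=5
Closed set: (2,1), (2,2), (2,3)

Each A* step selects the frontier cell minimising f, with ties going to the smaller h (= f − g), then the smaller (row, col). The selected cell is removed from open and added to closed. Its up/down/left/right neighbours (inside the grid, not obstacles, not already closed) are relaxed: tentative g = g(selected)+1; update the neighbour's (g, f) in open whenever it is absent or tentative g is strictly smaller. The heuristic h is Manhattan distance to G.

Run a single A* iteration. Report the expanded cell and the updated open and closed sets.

expanded=(3,2); open=[(1,1) g=1 f=7, (1,3) g=3 f=7, (2,4) g=3 f=7, (3,1) g=1 f=5, (4,2) g=3 f=5]; closed=[(2,1), (2,2), (2,3), (3,2)]

step 1: expand (3,2) (f=5, h=3) → closed; open now [(1,1) g=1 f=7, (1,3) g=3 f=7, (2,4) g=3 f=7, (3,1) g=1 f=5, (4,2) g=3 f=5]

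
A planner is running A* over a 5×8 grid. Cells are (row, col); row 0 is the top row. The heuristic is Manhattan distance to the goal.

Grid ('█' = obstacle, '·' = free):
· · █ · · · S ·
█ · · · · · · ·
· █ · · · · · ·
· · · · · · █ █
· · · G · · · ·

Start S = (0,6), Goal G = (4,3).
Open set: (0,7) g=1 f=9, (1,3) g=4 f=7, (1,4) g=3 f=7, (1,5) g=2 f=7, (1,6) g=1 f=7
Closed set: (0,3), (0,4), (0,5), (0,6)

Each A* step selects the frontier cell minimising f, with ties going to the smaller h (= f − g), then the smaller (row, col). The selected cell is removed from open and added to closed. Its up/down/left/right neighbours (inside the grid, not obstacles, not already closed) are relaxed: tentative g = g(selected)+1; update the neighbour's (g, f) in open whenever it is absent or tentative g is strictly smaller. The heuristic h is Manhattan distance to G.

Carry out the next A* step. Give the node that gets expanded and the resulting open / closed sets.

step 1: expand (1,3) (f=7, h=3) → closed; open now [(0,7) g=1 f=9, (1,2) g=5 f=9, (1,4) g=3 f=7, (1,5) g=2 f=7, (1,6) g=1 f=7, (2,3) g=5 f=7]

expanded=(1,3); open=[(0,7) g=1 f=9, (1,2) g=5 f=9, (1,4) g=3 f=7, (1,5) g=2 f=7, (1,6) g=1 f=7, (2,3) g=5 f=7]; closed=[(0,3), (0,4), (0,5), (0,6), (1,3)]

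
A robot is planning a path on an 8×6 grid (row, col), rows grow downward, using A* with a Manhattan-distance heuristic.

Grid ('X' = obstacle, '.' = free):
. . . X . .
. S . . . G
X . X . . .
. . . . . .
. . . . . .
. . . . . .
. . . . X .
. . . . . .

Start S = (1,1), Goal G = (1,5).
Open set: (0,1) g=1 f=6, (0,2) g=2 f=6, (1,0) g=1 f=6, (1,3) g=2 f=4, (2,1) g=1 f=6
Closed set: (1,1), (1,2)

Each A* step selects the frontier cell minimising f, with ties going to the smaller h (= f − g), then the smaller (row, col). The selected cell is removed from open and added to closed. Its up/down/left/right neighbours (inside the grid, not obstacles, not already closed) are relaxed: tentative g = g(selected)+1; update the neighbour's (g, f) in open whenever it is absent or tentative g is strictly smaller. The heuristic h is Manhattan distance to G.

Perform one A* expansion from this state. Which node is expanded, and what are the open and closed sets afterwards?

expanded=(1,3); open=[(0,1) g=1 f=6, (0,2) g=2 f=6, (1,0) g=1 f=6, (1,4) g=3 f=4, (2,1) g=1 f=6, (2,3) g=3 f=6]; closed=[(1,1), (1,2), (1,3)]

step 1: expand (1,3) (f=4, h=2) → closed; open now [(0,1) g=1 f=6, (0,2) g=2 f=6, (1,0) g=1 f=6, (1,4) g=3 f=4, (2,1) g=1 f=6, (2,3) g=3 f=6]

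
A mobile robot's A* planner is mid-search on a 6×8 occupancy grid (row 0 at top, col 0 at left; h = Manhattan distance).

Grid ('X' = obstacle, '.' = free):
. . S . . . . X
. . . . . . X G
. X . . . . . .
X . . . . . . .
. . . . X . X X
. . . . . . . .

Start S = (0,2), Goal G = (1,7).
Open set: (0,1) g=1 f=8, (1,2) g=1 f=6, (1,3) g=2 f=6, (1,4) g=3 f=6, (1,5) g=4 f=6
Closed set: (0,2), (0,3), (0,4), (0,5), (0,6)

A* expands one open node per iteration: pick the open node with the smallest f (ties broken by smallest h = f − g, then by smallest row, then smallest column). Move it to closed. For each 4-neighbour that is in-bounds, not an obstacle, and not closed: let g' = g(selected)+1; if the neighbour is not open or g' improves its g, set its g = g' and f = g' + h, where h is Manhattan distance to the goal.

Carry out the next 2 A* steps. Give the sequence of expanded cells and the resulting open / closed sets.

step 1: expand (1,5) (f=6, h=2) → closed; open now [(0,1) g=1 f=8, (1,2) g=1 f=6, (1,3) g=2 f=6, (1,4) g=3 f=6, (2,5) g=5 f=8]
step 2: expand (1,4) (f=6, h=3) → closed; open now [(0,1) g=1 f=8, (1,2) g=1 f=6, (1,3) g=2 f=6, (2,4) g=4 f=8, (2,5) g=5 f=8]

order=[(1,5) → (1,4)]; open=[(0,1) g=1 f=8, (1,2) g=1 f=6, (1,3) g=2 f=6, (2,4) g=4 f=8, (2,5) g=5 f=8]; closed=[(0,2), (0,3), (0,4), (0,5), (0,6), (1,4), (1,5)]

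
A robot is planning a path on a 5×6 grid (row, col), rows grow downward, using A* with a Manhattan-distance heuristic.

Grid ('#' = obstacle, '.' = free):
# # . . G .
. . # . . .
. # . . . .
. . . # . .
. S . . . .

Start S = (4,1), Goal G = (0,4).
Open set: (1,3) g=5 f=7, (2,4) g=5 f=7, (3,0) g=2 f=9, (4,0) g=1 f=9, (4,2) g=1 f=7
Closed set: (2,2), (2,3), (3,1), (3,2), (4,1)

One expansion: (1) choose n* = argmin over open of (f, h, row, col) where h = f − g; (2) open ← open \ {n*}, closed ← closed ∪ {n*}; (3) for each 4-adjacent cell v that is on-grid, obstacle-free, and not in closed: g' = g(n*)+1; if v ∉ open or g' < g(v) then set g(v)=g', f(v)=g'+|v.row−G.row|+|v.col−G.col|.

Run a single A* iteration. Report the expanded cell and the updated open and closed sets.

expanded=(1,3); open=[(0,3) g=6 f=7, (1,4) g=6 f=7, (2,4) g=5 f=7, (3,0) g=2 f=9, (4,0) g=1 f=9, (4,2) g=1 f=7]; closed=[(1,3), (2,2), (2,3), (3,1), (3,2), (4,1)]

step 1: expand (1,3) (f=7, h=2) → closed; open now [(0,3) g=6 f=7, (1,4) g=6 f=7, (2,4) g=5 f=7, (3,0) g=2 f=9, (4,0) g=1 f=9, (4,2) g=1 f=7]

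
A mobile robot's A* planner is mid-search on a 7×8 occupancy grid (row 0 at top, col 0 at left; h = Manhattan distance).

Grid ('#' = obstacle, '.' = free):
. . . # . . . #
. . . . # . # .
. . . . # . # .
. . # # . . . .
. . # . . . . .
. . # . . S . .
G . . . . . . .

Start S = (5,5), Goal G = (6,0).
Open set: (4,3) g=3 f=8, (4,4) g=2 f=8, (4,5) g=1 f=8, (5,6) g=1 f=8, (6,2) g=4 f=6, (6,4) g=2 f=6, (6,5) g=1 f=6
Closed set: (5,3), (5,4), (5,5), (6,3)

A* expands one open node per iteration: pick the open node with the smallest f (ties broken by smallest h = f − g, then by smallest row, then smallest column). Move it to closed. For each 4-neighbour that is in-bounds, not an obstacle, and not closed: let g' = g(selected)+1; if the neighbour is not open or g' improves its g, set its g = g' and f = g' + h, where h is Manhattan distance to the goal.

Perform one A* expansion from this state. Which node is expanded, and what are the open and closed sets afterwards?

expanded=(6,2); open=[(4,3) g=3 f=8, (4,4) g=2 f=8, (4,5) g=1 f=8, (5,6) g=1 f=8, (6,1) g=5 f=6, (6,4) g=2 f=6, (6,5) g=1 f=6]; closed=[(5,3), (5,4), (5,5), (6,2), (6,3)]

step 1: expand (6,2) (f=6, h=2) → closed; open now [(4,3) g=3 f=8, (4,4) g=2 f=8, (4,5) g=1 f=8, (5,6) g=1 f=8, (6,1) g=5 f=6, (6,4) g=2 f=6, (6,5) g=1 f=6]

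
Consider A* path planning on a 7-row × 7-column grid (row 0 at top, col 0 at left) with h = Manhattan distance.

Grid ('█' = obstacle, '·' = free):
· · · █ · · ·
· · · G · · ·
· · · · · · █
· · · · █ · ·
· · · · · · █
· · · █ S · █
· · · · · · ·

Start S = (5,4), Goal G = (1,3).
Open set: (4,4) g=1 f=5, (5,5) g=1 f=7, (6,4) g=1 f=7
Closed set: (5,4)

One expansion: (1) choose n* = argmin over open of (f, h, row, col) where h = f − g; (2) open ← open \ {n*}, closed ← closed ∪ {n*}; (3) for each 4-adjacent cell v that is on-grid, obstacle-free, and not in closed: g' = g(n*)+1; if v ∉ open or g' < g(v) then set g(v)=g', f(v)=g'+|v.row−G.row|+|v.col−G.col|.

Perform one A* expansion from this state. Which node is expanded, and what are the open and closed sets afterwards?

expanded=(4,4); open=[(4,3) g=2 f=5, (4,5) g=2 f=7, (5,5) g=1 f=7, (6,4) g=1 f=7]; closed=[(4,4), (5,4)]

step 1: expand (4,4) (f=5, h=4) → closed; open now [(4,3) g=2 f=5, (4,5) g=2 f=7, (5,5) g=1 f=7, (6,4) g=1 f=7]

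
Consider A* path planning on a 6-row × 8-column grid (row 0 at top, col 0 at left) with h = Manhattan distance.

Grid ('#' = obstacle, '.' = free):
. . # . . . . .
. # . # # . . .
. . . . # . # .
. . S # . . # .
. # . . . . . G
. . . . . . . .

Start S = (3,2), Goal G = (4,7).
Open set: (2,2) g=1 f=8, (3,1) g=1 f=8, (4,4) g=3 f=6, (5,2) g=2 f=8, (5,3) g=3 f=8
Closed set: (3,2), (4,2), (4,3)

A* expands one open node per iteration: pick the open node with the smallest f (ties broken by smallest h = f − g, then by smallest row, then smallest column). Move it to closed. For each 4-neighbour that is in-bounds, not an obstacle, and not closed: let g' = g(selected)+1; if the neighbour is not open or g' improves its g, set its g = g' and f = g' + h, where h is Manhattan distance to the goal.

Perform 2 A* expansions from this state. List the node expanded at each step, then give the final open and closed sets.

step 1: expand (4,4) (f=6, h=3) → closed; open now [(2,2) g=1 f=8, (3,1) g=1 f=8, (3,4) g=4 f=8, (4,5) g=4 f=6, (5,2) g=2 f=8, (5,3) g=3 f=8, (5,4) g=4 f=8]
step 2: expand (4,5) (f=6, h=2) → closed; open now [(2,2) g=1 f=8, (3,1) g=1 f=8, (3,4) g=4 f=8, (3,5) g=5 f=8, (4,6) g=5 f=6, (5,2) g=2 f=8, (5,3) g=3 f=8, (5,4) g=4 f=8, (5,5) g=5 f=8]

order=[(4,4) → (4,5)]; open=[(2,2) g=1 f=8, (3,1) g=1 f=8, (3,4) g=4 f=8, (3,5) g=5 f=8, (4,6) g=5 f=6, (5,2) g=2 f=8, (5,3) g=3 f=8, (5,4) g=4 f=8, (5,5) g=5 f=8]; closed=[(3,2), (4,2), (4,3), (4,4), (4,5)]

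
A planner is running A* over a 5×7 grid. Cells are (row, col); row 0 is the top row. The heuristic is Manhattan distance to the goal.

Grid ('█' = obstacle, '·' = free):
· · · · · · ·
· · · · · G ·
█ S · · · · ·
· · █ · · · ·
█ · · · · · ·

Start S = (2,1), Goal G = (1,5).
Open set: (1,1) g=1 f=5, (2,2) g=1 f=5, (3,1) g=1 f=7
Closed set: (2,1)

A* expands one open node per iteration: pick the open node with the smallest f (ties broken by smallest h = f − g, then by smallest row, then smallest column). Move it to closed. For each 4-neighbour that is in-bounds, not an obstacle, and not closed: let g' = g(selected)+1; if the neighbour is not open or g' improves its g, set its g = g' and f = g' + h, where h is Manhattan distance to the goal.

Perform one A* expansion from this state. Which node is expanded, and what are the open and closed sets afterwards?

expanded=(1,1); open=[(0,1) g=2 f=7, (1,0) g=2 f=7, (1,2) g=2 f=5, (2,2) g=1 f=5, (3,1) g=1 f=7]; closed=[(1,1), (2,1)]

step 1: expand (1,1) (f=5, h=4) → closed; open now [(0,1) g=2 f=7, (1,0) g=2 f=7, (1,2) g=2 f=5, (2,2) g=1 f=5, (3,1) g=1 f=7]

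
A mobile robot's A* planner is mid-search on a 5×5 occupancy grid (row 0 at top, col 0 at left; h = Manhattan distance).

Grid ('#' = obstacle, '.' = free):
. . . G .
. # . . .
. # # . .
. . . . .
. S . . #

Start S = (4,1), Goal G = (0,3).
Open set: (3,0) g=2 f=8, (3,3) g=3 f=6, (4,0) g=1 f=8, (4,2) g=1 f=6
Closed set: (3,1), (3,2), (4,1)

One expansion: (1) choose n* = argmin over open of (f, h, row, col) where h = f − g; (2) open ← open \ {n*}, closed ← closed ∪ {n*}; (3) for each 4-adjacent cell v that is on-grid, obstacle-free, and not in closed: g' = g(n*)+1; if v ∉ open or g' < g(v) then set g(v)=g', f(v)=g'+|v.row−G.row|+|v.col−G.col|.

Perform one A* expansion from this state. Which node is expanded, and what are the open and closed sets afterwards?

step 1: expand (3,3) (f=6, h=3) → closed; open now [(2,3) g=4 f=6, (3,0) g=2 f=8, (3,4) g=4 f=8, (4,0) g=1 f=8, (4,2) g=1 f=6, (4,3) g=4 f=8]

expanded=(3,3); open=[(2,3) g=4 f=6, (3,0) g=2 f=8, (3,4) g=4 f=8, (4,0) g=1 f=8, (4,2) g=1 f=6, (4,3) g=4 f=8]; closed=[(3,1), (3,2), (3,3), (4,1)]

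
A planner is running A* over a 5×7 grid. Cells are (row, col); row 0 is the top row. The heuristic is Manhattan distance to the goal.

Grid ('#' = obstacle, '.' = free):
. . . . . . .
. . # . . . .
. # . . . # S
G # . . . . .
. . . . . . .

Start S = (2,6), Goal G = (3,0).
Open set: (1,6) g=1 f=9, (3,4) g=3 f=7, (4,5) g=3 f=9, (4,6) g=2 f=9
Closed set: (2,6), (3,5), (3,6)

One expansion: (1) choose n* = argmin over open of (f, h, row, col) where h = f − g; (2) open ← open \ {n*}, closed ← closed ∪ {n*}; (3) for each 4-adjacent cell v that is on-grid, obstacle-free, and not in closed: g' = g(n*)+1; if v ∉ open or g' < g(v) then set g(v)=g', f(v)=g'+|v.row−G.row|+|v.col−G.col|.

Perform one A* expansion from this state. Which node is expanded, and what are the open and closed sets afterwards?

expanded=(3,4); open=[(1,6) g=1 f=9, (2,4) g=4 f=9, (3,3) g=4 f=7, (4,4) g=4 f=9, (4,5) g=3 f=9, (4,6) g=2 f=9]; closed=[(2,6), (3,4), (3,5), (3,6)]

step 1: expand (3,4) (f=7, h=4) → closed; open now [(1,6) g=1 f=9, (2,4) g=4 f=9, (3,3) g=4 f=7, (4,4) g=4 f=9, (4,5) g=3 f=9, (4,6) g=2 f=9]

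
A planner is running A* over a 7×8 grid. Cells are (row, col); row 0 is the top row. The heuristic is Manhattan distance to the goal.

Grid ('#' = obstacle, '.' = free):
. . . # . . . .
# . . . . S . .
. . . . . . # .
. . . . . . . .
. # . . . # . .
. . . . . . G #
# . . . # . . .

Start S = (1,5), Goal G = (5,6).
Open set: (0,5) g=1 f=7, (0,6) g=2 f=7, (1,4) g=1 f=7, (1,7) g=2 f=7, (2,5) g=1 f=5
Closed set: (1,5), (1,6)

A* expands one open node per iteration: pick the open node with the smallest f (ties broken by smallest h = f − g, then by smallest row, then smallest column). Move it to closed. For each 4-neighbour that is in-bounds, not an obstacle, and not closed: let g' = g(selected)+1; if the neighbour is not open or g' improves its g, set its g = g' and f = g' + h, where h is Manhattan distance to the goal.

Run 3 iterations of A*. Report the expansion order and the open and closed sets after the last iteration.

order=[(2,5) → (3,5) → (3,6)]; open=[(0,5) g=1 f=7, (0,6) g=2 f=7, (1,4) g=1 f=7, (1,7) g=2 f=7, (2,4) g=2 f=7, (3,4) g=3 f=7, (3,7) g=4 f=7, (4,6) g=4 f=5]; closed=[(1,5), (1,6), (2,5), (3,5), (3,6)]

step 1: expand (2,5) (f=5, h=4) → closed; open now [(0,5) g=1 f=7, (0,6) g=2 f=7, (1,4) g=1 f=7, (1,7) g=2 f=7, (2,4) g=2 f=7, (3,5) g=2 f=5]
step 2: expand (3,5) (f=5, h=3) → closed; open now [(0,5) g=1 f=7, (0,6) g=2 f=7, (1,4) g=1 f=7, (1,7) g=2 f=7, (2,4) g=2 f=7, (3,4) g=3 f=7, (3,6) g=3 f=5]
step 3: expand (3,6) (f=5, h=2) → closed; open now [(0,5) g=1 f=7, (0,6) g=2 f=7, (1,4) g=1 f=7, (1,7) g=2 f=7, (2,4) g=2 f=7, (3,4) g=3 f=7, (3,7) g=4 f=7, (4,6) g=4 f=5]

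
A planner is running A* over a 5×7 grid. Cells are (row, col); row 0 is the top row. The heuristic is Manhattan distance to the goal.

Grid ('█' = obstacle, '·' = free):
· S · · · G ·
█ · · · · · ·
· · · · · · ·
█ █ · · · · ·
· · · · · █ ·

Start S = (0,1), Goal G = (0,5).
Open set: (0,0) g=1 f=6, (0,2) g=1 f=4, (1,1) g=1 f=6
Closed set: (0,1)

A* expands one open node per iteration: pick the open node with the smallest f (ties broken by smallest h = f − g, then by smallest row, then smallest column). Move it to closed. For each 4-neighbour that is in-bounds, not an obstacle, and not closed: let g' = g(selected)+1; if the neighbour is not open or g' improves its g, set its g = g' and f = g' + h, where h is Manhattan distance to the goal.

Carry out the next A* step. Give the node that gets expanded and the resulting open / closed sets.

expanded=(0,2); open=[(0,0) g=1 f=6, (0,3) g=2 f=4, (1,1) g=1 f=6, (1,2) g=2 f=6]; closed=[(0,1), (0,2)]

step 1: expand (0,2) (f=4, h=3) → closed; open now [(0,0) g=1 f=6, (0,3) g=2 f=4, (1,1) g=1 f=6, (1,2) g=2 f=6]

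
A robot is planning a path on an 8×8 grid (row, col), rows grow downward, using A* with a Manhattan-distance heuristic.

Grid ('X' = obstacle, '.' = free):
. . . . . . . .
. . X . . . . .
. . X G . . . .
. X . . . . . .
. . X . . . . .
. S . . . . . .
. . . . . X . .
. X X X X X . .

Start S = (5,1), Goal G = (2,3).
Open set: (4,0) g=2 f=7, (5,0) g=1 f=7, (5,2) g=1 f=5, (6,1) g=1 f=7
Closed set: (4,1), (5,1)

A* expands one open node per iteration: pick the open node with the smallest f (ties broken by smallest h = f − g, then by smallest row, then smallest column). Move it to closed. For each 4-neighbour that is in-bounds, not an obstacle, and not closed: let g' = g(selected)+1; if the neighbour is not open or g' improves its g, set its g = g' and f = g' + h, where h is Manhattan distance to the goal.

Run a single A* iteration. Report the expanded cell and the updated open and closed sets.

step 1: expand (5,2) (f=5, h=4) → closed; open now [(4,0) g=2 f=7, (5,0) g=1 f=7, (5,3) g=2 f=5, (6,1) g=1 f=7, (6,2) g=2 f=7]

expanded=(5,2); open=[(4,0) g=2 f=7, (5,0) g=1 f=7, (5,3) g=2 f=5, (6,1) g=1 f=7, (6,2) g=2 f=7]; closed=[(4,1), (5,1), (5,2)]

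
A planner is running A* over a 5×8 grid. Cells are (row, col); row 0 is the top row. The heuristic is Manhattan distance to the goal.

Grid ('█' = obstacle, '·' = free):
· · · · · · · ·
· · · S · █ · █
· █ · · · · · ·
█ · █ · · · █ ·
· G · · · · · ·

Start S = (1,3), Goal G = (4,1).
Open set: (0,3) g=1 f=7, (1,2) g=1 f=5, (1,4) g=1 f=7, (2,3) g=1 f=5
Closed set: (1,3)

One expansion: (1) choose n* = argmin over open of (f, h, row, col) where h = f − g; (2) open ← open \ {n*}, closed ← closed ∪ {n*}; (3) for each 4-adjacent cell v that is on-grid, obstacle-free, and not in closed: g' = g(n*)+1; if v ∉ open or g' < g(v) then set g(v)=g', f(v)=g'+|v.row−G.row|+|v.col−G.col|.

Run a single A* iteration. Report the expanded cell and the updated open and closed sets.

step 1: expand (1,2) (f=5, h=4) → closed; open now [(0,2) g=2 f=7, (0,3) g=1 f=7, (1,1) g=2 f=5, (1,4) g=1 f=7, (2,2) g=2 f=5, (2,3) g=1 f=5]

expanded=(1,2); open=[(0,2) g=2 f=7, (0,3) g=1 f=7, (1,1) g=2 f=5, (1,4) g=1 f=7, (2,2) g=2 f=5, (2,3) g=1 f=5]; closed=[(1,2), (1,3)]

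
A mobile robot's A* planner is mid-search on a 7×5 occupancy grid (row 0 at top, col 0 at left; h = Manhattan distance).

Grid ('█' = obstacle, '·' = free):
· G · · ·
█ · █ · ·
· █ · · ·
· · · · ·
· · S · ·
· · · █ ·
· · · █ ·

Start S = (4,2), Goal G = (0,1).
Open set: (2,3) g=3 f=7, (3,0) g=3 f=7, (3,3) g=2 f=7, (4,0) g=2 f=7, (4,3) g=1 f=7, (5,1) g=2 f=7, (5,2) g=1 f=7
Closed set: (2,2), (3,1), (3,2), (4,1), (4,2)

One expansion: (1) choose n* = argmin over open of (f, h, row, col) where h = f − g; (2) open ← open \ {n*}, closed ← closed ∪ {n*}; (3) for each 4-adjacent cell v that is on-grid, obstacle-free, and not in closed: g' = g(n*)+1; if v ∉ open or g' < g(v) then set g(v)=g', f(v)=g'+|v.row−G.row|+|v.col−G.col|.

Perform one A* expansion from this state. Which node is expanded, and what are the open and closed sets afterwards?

step 1: expand (2,3) (f=7, h=4) → closed; open now [(1,3) g=4 f=7, (2,4) g=4 f=9, (3,0) g=3 f=7, (3,3) g=2 f=7, (4,0) g=2 f=7, (4,3) g=1 f=7, (5,1) g=2 f=7, (5,2) g=1 f=7]

expanded=(2,3); open=[(1,3) g=4 f=7, (2,4) g=4 f=9, (3,0) g=3 f=7, (3,3) g=2 f=7, (4,0) g=2 f=7, (4,3) g=1 f=7, (5,1) g=2 f=7, (5,2) g=1 f=7]; closed=[(2,2), (2,3), (3,1), (3,2), (4,1), (4,2)]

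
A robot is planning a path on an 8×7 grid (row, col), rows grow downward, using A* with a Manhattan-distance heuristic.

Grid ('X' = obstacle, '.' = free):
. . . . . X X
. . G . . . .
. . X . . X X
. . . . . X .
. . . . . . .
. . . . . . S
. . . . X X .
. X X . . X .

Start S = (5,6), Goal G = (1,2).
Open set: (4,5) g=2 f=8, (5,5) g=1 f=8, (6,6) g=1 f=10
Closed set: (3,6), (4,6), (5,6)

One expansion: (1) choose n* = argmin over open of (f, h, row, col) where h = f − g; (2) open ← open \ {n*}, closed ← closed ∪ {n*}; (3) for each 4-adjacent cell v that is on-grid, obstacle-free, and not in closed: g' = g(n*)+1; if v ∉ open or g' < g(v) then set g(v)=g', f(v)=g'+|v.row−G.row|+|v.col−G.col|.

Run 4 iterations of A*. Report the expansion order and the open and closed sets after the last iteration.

step 1: expand (4,5) (f=8, h=6) → closed; open now [(4,4) g=3 f=8, (5,5) g=1 f=8, (6,6) g=1 f=10]
step 2: expand (4,4) (f=8, h=5) → closed; open now [(3,4) g=4 f=8, (4,3) g=4 f=8, (5,4) g=4 f=10, (5,5) g=1 f=8, (6,6) g=1 f=10]
step 3: expand (3,4) (f=8, h=4) → closed; open now [(2,4) g=5 f=8, (3,3) g=5 f=8, (4,3) g=4 f=8, (5,4) g=4 f=10, (5,5) g=1 f=8, (6,6) g=1 f=10]
step 4: expand (2,4) (f=8, h=3) → closed; open now [(1,4) g=6 f=8, (2,3) g=6 f=8, (3,3) g=5 f=8, (4,3) g=4 f=8, (5,4) g=4 f=10, (5,5) g=1 f=8, (6,6) g=1 f=10]

order=[(4,5) → (4,4) → (3,4) → (2,4)]; open=[(1,4) g=6 f=8, (2,3) g=6 f=8, (3,3) g=5 f=8, (4,3) g=4 f=8, (5,4) g=4 f=10, (5,5) g=1 f=8, (6,6) g=1 f=10]; closed=[(2,4), (3,4), (3,6), (4,4), (4,5), (4,6), (5,6)]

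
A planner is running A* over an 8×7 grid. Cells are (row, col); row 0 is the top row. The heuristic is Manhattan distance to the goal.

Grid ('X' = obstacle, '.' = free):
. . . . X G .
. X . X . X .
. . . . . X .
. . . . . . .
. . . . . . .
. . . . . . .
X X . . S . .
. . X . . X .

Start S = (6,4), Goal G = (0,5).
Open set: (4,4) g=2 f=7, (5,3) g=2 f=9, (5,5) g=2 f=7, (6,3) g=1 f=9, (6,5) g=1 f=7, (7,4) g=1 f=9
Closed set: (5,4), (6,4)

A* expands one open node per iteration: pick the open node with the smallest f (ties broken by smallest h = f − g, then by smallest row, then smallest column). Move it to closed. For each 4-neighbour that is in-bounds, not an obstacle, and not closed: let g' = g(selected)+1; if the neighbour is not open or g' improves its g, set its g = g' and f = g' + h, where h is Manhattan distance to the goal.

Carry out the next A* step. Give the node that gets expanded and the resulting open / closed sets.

step 1: expand (4,4) (f=7, h=5) → closed; open now [(3,4) g=3 f=7, (4,3) g=3 f=9, (4,5) g=3 f=7, (5,3) g=2 f=9, (5,5) g=2 f=7, (6,3) g=1 f=9, (6,5) g=1 f=7, (7,4) g=1 f=9]

expanded=(4,4); open=[(3,4) g=3 f=7, (4,3) g=3 f=9, (4,5) g=3 f=7, (5,3) g=2 f=9, (5,5) g=2 f=7, (6,3) g=1 f=9, (6,5) g=1 f=7, (7,4) g=1 f=9]; closed=[(4,4), (5,4), (6,4)]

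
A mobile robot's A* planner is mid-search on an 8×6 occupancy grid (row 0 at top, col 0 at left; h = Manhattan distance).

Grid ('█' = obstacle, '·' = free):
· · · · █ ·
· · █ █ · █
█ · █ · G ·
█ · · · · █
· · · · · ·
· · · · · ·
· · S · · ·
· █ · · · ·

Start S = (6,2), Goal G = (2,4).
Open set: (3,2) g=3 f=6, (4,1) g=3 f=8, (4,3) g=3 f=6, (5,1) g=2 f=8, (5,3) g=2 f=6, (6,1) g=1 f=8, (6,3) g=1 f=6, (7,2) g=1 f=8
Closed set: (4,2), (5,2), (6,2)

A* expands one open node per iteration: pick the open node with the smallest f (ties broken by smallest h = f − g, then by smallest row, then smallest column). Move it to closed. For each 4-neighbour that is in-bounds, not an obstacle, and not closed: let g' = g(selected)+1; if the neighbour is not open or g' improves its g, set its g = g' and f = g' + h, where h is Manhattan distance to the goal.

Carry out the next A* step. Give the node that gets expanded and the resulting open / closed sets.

expanded=(3,2); open=[(3,1) g=4 f=8, (3,3) g=4 f=6, (4,1) g=3 f=8, (4,3) g=3 f=6, (5,1) g=2 f=8, (5,3) g=2 f=6, (6,1) g=1 f=8, (6,3) g=1 f=6, (7,2) g=1 f=8]; closed=[(3,2), (4,2), (5,2), (6,2)]

step 1: expand (3,2) (f=6, h=3) → closed; open now [(3,1) g=4 f=8, (3,3) g=4 f=6, (4,1) g=3 f=8, (4,3) g=3 f=6, (5,1) g=2 f=8, (5,3) g=2 f=6, (6,1) g=1 f=8, (6,3) g=1 f=6, (7,2) g=1 f=8]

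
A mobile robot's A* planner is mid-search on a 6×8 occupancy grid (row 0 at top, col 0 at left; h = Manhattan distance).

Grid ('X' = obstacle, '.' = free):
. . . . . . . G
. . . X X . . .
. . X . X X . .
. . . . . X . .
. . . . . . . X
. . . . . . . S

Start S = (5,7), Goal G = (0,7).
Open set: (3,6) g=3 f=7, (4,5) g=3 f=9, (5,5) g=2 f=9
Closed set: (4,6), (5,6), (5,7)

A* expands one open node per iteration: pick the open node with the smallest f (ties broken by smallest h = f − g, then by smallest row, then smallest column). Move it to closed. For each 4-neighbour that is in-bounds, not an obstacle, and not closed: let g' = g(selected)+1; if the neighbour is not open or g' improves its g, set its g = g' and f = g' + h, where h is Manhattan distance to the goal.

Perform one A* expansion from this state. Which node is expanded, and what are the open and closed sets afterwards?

step 1: expand (3,6) (f=7, h=4) → closed; open now [(2,6) g=4 f=7, (3,7) g=4 f=7, (4,5) g=3 f=9, (5,5) g=2 f=9]

expanded=(3,6); open=[(2,6) g=4 f=7, (3,7) g=4 f=7, (4,5) g=3 f=9, (5,5) g=2 f=9]; closed=[(3,6), (4,6), (5,6), (5,7)]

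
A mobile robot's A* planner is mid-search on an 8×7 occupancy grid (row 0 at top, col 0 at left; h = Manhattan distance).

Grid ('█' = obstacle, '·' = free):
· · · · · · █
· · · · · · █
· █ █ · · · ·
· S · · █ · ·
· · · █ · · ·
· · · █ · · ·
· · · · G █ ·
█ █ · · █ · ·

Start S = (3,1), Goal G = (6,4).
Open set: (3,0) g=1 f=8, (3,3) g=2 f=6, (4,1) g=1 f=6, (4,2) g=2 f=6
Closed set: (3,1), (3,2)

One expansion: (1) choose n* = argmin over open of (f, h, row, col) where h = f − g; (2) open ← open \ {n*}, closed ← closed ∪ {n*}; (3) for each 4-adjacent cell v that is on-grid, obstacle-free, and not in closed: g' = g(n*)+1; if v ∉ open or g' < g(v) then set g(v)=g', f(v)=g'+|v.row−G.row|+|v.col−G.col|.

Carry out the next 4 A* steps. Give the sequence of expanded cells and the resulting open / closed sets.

order=[(3,3) → (4,2) → (5,2) → (6,2)]; open=[(2,3) g=3 f=8, (3,0) g=1 f=8, (4,1) g=1 f=6, (5,1) g=4 f=8, (6,1) g=5 f=8, (6,3) g=5 f=6, (7,2) g=5 f=8]; closed=[(3,1), (3,2), (3,3), (4,2), (5,2), (6,2)]

step 1: expand (3,3) (f=6, h=4) → closed; open now [(2,3) g=3 f=8, (3,0) g=1 f=8, (4,1) g=1 f=6, (4,2) g=2 f=6]
step 2: expand (4,2) (f=6, h=4) → closed; open now [(2,3) g=3 f=8, (3,0) g=1 f=8, (4,1) g=1 f=6, (5,2) g=3 f=6]
step 3: expand (5,2) (f=6, h=3) → closed; open now [(2,3) g=3 f=8, (3,0) g=1 f=8, (4,1) g=1 f=6, (5,1) g=4 f=8, (6,2) g=4 f=6]
step 4: expand (6,2) (f=6, h=2) → closed; open now [(2,3) g=3 f=8, (3,0) g=1 f=8, (4,1) g=1 f=6, (5,1) g=4 f=8, (6,1) g=5 f=8, (6,3) g=5 f=6, (7,2) g=5 f=8]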